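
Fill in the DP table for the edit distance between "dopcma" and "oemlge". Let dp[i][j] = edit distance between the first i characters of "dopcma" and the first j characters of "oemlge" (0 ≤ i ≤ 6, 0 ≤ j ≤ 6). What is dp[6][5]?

   ''  o  e  m  l  g  e
''  0  1  2  3  4  5  6
 d  1  1  2  3  4  5  6
 o  2  1  2  3  4  5  6
 p  3  2  2  3  4  5  6
 c  4  3  3  3  4  5  6
 m  5  4  4  3  4  5  6
 a  6  5  5  4  4  5  6

5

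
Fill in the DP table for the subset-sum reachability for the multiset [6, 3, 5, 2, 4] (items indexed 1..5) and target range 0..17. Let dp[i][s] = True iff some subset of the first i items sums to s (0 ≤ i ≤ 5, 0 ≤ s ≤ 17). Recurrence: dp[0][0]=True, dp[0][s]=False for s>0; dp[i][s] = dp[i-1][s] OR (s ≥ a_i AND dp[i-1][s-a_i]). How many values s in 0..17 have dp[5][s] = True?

i\s   0   1   2   3   4   5   6   7   8   9  10  11  12  13  14  15  16  17
  0   T   F   F   F   F   F   F   F   F   F   F   F   F   F   F   F   F   F
  1   T   F   F   F   F   F   T   F   F   F   F   F   F   F   F   F   F   F
  2   T   F   F   T   F   F   T   F   F   T   F   F   F   F   F   F   F   F
  3   T   F   F   T   F   T   T   F   T   T   F   T   F   F   T   F   F   F
  4   T   F   T   T   F   T   T   T   T   T   T   T   F   T   T   F   T   F
  5   T   F   T   T   T   T   T   T   T   T   T   T   T   T   T   T   T   T

17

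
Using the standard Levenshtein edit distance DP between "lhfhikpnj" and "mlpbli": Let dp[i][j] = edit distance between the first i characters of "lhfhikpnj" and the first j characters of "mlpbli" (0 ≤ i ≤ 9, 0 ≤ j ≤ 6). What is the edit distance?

   ''  m  l  p  b  l  i
''  0  1  2  3  4  5  6
 l  1  1  1  2  3  4  5
 h  2  2  2  2  3  4  5
 f  3  3  3  3  3  4  5
 h  4  4  4  4  4  4  5
 i  5  5  5  5  5  5  4
 k  6  6  6  6  6  6  5
 p  7  7  7  6  7  7  6
 n  8  8  8  7  7  8  7
 j  9  9  9  8  8  8  8

8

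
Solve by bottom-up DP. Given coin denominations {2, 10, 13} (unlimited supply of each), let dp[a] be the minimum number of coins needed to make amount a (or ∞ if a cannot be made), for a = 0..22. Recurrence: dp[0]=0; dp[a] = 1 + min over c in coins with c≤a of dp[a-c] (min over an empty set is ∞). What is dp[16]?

4

 a  0  1  2  3  4  5  6  7  8  9 10 11 12 13 14 15 16 17 18 19 20 21 22
dp  0  -  1  -  2  -  3  -  4  -  1  -  2  1  3  2  4  3  5  4  2  5  3
(- denotes ∞ / unreachable)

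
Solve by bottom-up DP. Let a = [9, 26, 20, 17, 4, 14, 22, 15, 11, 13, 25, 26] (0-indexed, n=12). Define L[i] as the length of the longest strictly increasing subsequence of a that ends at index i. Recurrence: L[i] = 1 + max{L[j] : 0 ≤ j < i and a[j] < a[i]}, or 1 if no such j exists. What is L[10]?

4

   i    0    1    2    3    4    5    6    7    8    9   10   11
a[i]    9   26   20   17    4   14   22   15   11   13   25   26
L[i]    1    2    2    2    1    2    3    3    2    3    4    5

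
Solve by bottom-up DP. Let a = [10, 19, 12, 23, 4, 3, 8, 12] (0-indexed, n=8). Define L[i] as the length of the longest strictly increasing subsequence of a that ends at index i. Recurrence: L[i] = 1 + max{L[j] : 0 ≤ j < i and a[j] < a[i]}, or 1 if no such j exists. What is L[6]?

2

   i    0    1    2    3    4    5    6    7
a[i]   10   19   12   23    4    3    8   12
L[i]    1    2    2    3    1    1    2    3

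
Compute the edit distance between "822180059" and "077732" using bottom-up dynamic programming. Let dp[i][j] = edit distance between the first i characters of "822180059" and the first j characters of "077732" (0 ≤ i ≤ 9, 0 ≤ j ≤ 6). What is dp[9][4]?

   ''  0  7  7  7  3  2
''  0  1  2  3  4  5  6
 8  1  1  2  3  4  5  6
 2  2  2  2  3  4  5  5
 2  3  3  3  3  4  5  5
 1  4  4  4  4  4  5  6
 8  5  5  5  5  5  5  6
 0  6  5  6  6  6  6  6
 0  7  6  6  7  7  7  7
 5  8  7  7  7  8  8  8
 9  9  8  8  8  8  9  9

8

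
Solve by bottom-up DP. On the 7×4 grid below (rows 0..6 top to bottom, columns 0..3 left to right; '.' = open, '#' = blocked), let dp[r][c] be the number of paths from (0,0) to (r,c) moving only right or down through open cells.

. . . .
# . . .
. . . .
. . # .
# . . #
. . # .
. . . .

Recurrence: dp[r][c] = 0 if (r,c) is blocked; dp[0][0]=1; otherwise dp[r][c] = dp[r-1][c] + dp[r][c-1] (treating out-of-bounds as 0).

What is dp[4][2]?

r\c   0   1   2   3
  0   1   1   1   1
  1   0   1   2   3
  2   0   1   3   6
  3   0   1   0   6
  4   0   1   1   0
  5   0   1   0   0
  6   0   1   1   1

1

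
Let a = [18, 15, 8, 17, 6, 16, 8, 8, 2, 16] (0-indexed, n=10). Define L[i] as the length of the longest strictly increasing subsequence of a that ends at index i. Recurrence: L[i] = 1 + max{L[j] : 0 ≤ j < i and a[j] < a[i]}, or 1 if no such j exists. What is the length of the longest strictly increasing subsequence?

   i    0    1    2    3    4    5    6    7    8    9
a[i]   18   15    8   17    6   16    8    8    2   16
L[i]    1    1    1    2    1    2    2    2    1    3

3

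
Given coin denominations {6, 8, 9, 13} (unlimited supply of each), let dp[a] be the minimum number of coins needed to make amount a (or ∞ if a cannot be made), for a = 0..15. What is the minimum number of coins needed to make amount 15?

 a  0  1  2  3  4  5  6  7  8  9 10 11 12 13 14 15
dp  0  -  -  -  -  -  1  -  1  1  -  -  2  1  2  2
(- denotes ∞ / unreachable)

2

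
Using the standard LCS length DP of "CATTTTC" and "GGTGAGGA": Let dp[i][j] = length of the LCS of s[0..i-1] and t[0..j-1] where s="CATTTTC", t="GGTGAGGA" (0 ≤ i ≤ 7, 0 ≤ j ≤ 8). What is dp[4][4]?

1

   ''  G  G  T  G  A  G  G  A
''  0  0  0  0  0  0  0  0  0
 C  0  0  0  0  0  0  0  0  0
 A  0  0  0  0  0  1  1  1  1
 T  0  0  0  1  1  1  1  1  1
 T  0  0  0  1  1  1  1  1  1
 T  0  0  0  1  1  1  1  1  1
 T  0  0  0  1  1  1  1  1  1
 C  0  0  0  1  1  1  1  1  1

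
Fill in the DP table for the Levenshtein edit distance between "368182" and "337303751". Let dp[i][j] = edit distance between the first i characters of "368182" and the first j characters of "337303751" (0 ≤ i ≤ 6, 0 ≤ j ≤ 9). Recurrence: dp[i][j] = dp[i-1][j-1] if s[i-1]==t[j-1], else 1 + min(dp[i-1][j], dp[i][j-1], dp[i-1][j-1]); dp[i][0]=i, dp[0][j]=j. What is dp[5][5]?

   ''  3  3  7  3  0  3  7  5  1
''  0  1  2  3  4  5  6  7  8  9
 3  1  0  1  2  3  4  5  6  7  8
 6  2  1  1  2  3  4  5  6  7  8
 8  3  2  2  2  3  4  5  6  7  8
 1  4  3  3  3  3  4  5  6  7  7
 8  5  4  4  4  4  4  5  6  7  8
 2  6  5  5  5  5  5  5  6  7  8

4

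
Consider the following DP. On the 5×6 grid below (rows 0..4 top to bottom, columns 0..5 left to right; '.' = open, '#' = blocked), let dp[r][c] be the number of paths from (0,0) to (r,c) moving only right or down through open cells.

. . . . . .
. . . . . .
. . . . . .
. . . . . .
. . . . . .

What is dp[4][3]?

35

r\c   0   1   2   3   4   5
  0   1   1   1   1   1   1
  1   1   2   3   4   5   6
  2   1   3   6  10  15  21
  3   1   4  10  20  35  56
  4   1   5  15  35  70 126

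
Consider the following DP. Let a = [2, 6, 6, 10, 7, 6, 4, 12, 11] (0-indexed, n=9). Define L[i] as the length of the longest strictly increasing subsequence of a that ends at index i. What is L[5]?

   i    0    1    2    3    4    5    6    7    8
a[i]    2    6    6   10    7    6    4   12   11
L[i]    1    2    2    3    3    2    2    4    4

2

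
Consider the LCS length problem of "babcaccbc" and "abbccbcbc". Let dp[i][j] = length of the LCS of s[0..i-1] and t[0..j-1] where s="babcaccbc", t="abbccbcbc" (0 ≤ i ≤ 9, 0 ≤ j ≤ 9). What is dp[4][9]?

   ''  a  b  b  c  c  b  c  b  c
''  0  0  0  0  0  0  0  0  0  0
 b  0  0  1  1  1  1  1  1  1  1
 a  0  1  1  1  1  1  1  1  1  1
 b  0  1  2  2  2  2  2  2  2  2
 c  0  1  2  2  3  3  3  3  3  3
 a  0  1  2  2  3  3  3  3  3  3
 c  0  1  2  2  3  4  4  4  4  4
 c  0  1  2  2  3  4  4  5  5  5
 b  0  1  2  3  3  4  5  5  6  6
 c  0  1  2  3  4  4  5  6  6  7

3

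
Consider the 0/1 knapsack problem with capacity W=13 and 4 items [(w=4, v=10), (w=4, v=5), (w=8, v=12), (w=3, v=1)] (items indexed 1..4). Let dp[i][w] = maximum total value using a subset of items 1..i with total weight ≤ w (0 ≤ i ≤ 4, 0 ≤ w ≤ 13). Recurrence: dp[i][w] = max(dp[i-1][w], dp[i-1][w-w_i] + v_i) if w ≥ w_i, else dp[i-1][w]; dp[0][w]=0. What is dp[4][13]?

22

i\w   0   1   2   3   4   5   6   7   8   9  10  11  12  13
  0   0   0   0   0   0   0   0   0   0   0   0   0   0   0
  1   0   0   0   0  10  10  10  10  10  10  10  10  10  10
  2   0   0   0   0  10  10  10  10  15  15  15  15  15  15
  3   0   0   0   0  10  10  10  10  15  15  15  15  22  22
  4   0   0   0   1  10  10  10  11  15  15  15  16  22  22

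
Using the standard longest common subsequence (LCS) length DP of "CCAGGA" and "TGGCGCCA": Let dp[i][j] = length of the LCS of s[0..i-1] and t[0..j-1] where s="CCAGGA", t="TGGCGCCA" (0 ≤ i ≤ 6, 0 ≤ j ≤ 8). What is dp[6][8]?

3

   ''  T  G  G  C  G  C  C  A
''  0  0  0  0  0  0  0  0  0
 C  0  0  0  0  1  1  1  1  1
 C  0  0  0  0  1  1  2  2  2
 A  0  0  0  0  1  1  2  2  3
 G  0  0  1  1  1  2  2  2  3
 G  0  0  1  2  2  2  2  2  3
 A  0  0  1  2  2  2  2  2  3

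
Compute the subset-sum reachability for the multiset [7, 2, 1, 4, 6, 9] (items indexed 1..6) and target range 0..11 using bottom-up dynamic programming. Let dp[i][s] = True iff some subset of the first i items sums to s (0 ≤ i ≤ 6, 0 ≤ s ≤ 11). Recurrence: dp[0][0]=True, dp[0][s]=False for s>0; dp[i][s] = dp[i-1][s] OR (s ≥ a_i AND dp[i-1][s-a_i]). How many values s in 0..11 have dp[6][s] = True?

12

i\s   0   1   2   3   4   5   6   7   8   9  10  11
  0   T   F   F   F   F   F   F   F   F   F   F   F
  1   T   F   F   F   F   F   F   T   F   F   F   F
  2   T   F   T   F   F   F   F   T   F   T   F   F
  3   T   T   T   T   F   F   F   T   T   T   T   F
  4   T   T   T   T   T   T   T   T   T   T   T   T
  5   T   T   T   T   T   T   T   T   T   T   T   T
  6   T   T   T   T   T   T   T   T   T   T   T   T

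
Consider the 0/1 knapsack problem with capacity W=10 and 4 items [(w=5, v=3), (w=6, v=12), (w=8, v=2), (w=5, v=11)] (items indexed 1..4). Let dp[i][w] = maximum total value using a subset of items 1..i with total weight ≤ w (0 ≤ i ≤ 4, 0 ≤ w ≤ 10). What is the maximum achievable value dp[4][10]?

i\w   0   1   2   3   4   5   6   7   8   9  10
  0   0   0   0   0   0   0   0   0   0   0   0
  1   0   0   0   0   0   3   3   3   3   3   3
  2   0   0   0   0   0   3  12  12  12  12  12
  3   0   0   0   0   0   3  12  12  12  12  12
  4   0   0   0   0   0  11  12  12  12  12  14

14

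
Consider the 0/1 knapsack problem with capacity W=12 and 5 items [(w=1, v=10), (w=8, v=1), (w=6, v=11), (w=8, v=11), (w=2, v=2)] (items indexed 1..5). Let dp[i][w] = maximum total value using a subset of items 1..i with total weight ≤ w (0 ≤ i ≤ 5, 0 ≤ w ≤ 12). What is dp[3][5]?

i\w   0   1   2   3   4   5   6   7   8   9  10  11  12
  0   0   0   0   0   0   0   0   0   0   0   0   0   0
  1   0  10  10  10  10  10  10  10  10  10  10  10  10
  2   0  10  10  10  10  10  10  10  10  11  11  11  11
  3   0  10  10  10  10  10  11  21  21  21  21  21  21
  4   0  10  10  10  10  10  11  21  21  21  21  21  21
  5   0  10  10  12  12  12  12  21  21  23  23  23  23

10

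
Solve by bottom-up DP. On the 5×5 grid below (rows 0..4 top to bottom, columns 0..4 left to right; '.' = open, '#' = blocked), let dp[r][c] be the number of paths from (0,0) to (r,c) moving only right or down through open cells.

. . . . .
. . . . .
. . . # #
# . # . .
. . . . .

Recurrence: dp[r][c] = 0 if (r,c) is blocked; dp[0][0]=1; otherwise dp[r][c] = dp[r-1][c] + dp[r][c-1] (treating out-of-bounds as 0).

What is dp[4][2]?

r\c   0   1   2   3   4
  0   1   1   1   1   1
  1   1   2   3   4   5
  2   1   3   6   0   0
  3   0   3   0   0   0
  4   0   3   3   3   3

3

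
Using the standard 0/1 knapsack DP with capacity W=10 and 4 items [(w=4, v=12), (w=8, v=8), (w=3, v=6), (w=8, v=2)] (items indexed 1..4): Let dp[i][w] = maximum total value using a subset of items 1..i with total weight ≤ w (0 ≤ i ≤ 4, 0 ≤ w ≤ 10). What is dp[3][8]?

18

i\w   0   1   2   3   4   5   6   7   8   9  10
  0   0   0   0   0   0   0   0   0   0   0   0
  1   0   0   0   0  12  12  12  12  12  12  12
  2   0   0   0   0  12  12  12  12  12  12  12
  3   0   0   0   6  12  12  12  18  18  18  18
  4   0   0   0   6  12  12  12  18  18  18  18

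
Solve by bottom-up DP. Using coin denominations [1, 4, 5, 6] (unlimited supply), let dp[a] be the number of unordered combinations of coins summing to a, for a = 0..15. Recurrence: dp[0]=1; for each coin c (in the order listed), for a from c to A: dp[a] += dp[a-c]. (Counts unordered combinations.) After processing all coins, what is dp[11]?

9

after  coin     0     1     2     3     4     5     6     7     8     9    10    11    12    13    14    15
          1     1     1     1     1     1     1     1     1     1     1     1     1     1     1     1     1
          4     1     1     1     1     2     2     2     2     3     3     3     3     4     4     4     4
          5     1     1     1     1     2     3     3     3     4     5     6     6     7     8     9    10
          6     1     1     1     1     2     3     4     4     5     6     8     9    11    12    14    16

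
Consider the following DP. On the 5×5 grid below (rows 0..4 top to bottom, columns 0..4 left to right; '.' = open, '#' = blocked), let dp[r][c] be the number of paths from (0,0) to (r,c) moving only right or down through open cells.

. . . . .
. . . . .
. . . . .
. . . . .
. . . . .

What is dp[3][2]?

10

r\c   0   1   2   3   4
  0   1   1   1   1   1
  1   1   2   3   4   5
  2   1   3   6  10  15
  3   1   4  10  20  35
  4   1   5  15  35  70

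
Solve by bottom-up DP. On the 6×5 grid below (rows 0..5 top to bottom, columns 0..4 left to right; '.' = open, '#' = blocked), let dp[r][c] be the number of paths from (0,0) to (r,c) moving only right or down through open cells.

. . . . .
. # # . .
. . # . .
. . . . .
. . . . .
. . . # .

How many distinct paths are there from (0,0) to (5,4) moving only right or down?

r\c   0   1   2   3   4
  0   1   1   1   1   1
  1   1   0   0   1   2
  2   1   1   0   1   3
  3   1   2   2   3   6
  4   1   3   5   8  14
  5   1   4   9   0  14

14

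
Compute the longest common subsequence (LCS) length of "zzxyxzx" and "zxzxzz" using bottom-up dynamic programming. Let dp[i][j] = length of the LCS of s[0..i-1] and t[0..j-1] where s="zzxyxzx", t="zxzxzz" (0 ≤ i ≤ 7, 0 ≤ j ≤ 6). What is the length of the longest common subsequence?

4

   ''  z  x  z  x  z  z
''  0  0  0  0  0  0  0
 z  0  1  1  1  1  1  1
 z  0  1  1  2  2  2  2
 x  0  1  2  2  3  3  3
 y  0  1  2  2  3  3  3
 x  0  1  2  2  3  3  3
 z  0  1  2  3  3  4  4
 x  0  1  2  3  4  4  4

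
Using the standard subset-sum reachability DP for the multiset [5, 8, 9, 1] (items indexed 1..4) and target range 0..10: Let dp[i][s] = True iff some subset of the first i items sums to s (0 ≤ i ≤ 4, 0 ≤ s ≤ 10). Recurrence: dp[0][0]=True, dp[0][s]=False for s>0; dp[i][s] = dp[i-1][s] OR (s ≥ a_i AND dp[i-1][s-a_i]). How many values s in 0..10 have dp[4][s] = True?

7

i\s   0   1   2   3   4   5   6   7   8   9  10
  0   T   F   F   F   F   F   F   F   F   F   F
  1   T   F   F   F   F   T   F   F   F   F   F
  2   T   F   F   F   F   T   F   F   T   F   F
  3   T   F   F   F   F   T   F   F   T   T   F
  4   T   T   F   F   F   T   T   F   T   T   T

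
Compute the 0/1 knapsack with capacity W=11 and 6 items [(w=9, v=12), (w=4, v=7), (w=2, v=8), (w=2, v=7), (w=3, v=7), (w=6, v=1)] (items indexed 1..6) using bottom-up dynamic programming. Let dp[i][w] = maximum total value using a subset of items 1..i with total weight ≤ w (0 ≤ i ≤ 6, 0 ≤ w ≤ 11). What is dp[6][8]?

22

i\w   0   1   2   3   4   5   6   7   8   9  10  11
  0   0   0   0   0   0   0   0   0   0   0   0   0
  1   0   0   0   0   0   0   0   0   0  12  12  12
  2   0   0   0   0   7   7   7   7   7  12  12  12
  3   0   0   8   8   8   8  15  15  15  15  15  20
  4   0   0   8   8  15  15  15  15  22  22  22  22
  5   0   0   8   8  15  15  15  22  22  22  22  29
  6   0   0   8   8  15  15  15  22  22  22  22  29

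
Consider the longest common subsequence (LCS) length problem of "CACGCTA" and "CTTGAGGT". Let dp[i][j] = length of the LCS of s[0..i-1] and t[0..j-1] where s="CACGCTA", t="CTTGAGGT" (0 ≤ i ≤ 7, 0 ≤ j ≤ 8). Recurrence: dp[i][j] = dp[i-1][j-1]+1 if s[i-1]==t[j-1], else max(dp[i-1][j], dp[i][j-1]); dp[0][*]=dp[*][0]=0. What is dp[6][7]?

3

   ''  C  T  T  G  A  G  G  T
''  0  0  0  0  0  0  0  0  0
 C  0  1  1  1  1  1  1  1  1
 A  0  1  1  1  1  2  2  2  2
 C  0  1  1  1  1  2  2  2  2
 G  0  1  1  1  2  2  3  3  3
 C  0  1  1  1  2  2  3  3  3
 T  0  1  2  2  2  2  3  3  4
 A  0  1  2  2  2  3  3  3  4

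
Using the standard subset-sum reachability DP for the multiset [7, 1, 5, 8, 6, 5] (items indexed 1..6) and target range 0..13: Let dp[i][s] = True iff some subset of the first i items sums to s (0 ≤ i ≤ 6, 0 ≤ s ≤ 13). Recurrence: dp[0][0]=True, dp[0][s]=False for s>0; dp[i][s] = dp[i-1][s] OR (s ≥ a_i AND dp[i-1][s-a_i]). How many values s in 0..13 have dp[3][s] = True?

8

i\s   0   1   2   3   4   5   6   7   8   9  10  11  12  13
  0   T   F   F   F   F   F   F   F   F   F   F   F   F   F
  1   T   F   F   F   F   F   F   T   F   F   F   F   F   F
  2   T   T   F   F   F   F   F   T   T   F   F   F   F   F
  3   T   T   F   F   F   T   T   T   T   F   F   F   T   T
  4   T   T   F   F   F   T   T   T   T   T   F   F   T   T
  5   T   T   F   F   F   T   T   T   T   T   F   T   T   T
  6   T   T   F   F   F   T   T   T   T   T   T   T   T   T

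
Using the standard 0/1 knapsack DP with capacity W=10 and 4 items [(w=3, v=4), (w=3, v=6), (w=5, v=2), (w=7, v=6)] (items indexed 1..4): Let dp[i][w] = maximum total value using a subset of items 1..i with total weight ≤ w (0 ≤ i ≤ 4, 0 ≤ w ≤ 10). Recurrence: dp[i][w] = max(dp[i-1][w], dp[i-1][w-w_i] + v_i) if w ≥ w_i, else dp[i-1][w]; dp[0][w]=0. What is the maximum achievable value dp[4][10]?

i\w   0   1   2   3   4   5   6   7   8   9  10
  0   0   0   0   0   0   0   0   0   0   0   0
  1   0   0   0   4   4   4   4   4   4   4   4
  2   0   0   0   6   6   6  10  10  10  10  10
  3   0   0   0   6   6   6  10  10  10  10  10
  4   0   0   0   6   6   6  10  10  10  10  12

12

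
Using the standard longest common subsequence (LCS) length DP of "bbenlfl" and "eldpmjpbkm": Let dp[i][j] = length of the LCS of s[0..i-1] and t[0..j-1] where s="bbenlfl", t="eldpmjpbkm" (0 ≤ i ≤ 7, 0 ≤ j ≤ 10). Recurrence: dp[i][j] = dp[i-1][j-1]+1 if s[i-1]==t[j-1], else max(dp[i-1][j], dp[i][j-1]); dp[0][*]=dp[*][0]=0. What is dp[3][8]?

   ''  e  l  d  p  m  j  p  b  k  m
''  0  0  0  0  0  0  0  0  0  0  0
 b  0  0  0  0  0  0  0  0  1  1  1
 b  0  0  0  0  0  0  0  0  1  1  1
 e  0  1  1  1  1  1  1  1  1  1  1
 n  0  1  1  1  1  1  1  1  1  1  1
 l  0  1  2  2  2  2  2  2  2  2  2
 f  0  1  2  2  2  2  2  2  2  2  2
 l  0  1  2  2  2  2  2  2  2  2  2

1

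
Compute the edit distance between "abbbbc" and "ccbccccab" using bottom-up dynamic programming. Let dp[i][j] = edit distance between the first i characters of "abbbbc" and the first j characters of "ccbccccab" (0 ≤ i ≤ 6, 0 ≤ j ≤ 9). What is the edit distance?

   ''  c  c  b  c  c  c  c  a  b
''  0  1  2  3  4  5  6  7  8  9
 a  1  1  2  3  4  5  6  7  7  8
 b  2  2  2  2  3  4  5  6  7  7
 b  3  3  3  2  3  4  5  6  7  7
 b  4  4  4  3  3  4  5  6  7  7
 b  5  5  5  4  4  4  5  6  7  7
 c  6  5  5  5  4  4  4  5  6  7

7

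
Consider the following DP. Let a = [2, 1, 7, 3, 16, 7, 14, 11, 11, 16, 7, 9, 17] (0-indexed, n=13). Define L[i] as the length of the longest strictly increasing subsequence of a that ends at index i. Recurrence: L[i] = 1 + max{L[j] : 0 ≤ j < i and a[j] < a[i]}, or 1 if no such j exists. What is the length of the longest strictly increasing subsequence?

6

   i    0    1    2    3    4    5    6    7    8    9   10   11   12
a[i]    2    1    7    3   16    7   14   11   11   16    7    9   17
L[i]    1    1    2    2    3    3    4    4    4    5    3    4    6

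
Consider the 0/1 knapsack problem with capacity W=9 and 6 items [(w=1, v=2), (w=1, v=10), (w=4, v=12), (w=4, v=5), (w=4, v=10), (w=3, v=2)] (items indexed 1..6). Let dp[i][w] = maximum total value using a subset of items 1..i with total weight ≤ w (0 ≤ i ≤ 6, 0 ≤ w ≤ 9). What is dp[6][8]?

24

i\w   0   1   2   3   4   5   6   7   8   9
  0   0   0   0   0   0   0   0   0   0   0
  1   0   2   2   2   2   2   2   2   2   2
  2   0  10  12  12  12  12  12  12  12  12
  3   0  10  12  12  12  22  24  24  24  24
  4   0  10  12  12  12  22  24  24  24  27
  5   0  10  12  12  12  22  24  24  24  32
  6   0  10  12  12  12  22  24  24  24  32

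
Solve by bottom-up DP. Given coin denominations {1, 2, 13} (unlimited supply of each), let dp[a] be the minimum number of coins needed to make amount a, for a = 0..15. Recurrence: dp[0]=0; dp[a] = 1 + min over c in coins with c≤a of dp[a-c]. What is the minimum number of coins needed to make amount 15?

 a  0  1  2  3  4  5  6  7  8  9 10 11 12 13 14 15
dp  0  1  1  2  2  3  3  4  4  5  5  6  6  1  2  2

2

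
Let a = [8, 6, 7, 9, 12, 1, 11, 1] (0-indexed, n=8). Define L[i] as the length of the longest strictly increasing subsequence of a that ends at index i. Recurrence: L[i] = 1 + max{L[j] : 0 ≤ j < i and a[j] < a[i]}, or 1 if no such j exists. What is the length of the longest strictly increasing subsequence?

   i    0    1    2    3    4    5    6    7
a[i]    8    6    7    9   12    1   11    1
L[i]    1    1    2    3    4    1    4    1

4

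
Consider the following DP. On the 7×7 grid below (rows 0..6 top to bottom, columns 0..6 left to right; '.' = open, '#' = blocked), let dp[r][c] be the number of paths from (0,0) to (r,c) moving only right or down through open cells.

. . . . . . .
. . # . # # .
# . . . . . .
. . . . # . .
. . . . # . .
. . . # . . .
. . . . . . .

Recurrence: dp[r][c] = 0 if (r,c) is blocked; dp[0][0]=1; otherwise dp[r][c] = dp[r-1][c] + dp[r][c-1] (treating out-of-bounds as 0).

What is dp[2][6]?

r\c   0   1   2   3   4   5   6
  0   1   1   1   1   1   1   1
  1   1   2   0   1   0   0   1
  2   0   2   2   3   3   3   4
  3   0   2   4   7   0   3   7
  4   0   2   6  13   0   3  10
  5   0   2   8   0   0   3  13
  6   0   2  10  10  10  13  26

4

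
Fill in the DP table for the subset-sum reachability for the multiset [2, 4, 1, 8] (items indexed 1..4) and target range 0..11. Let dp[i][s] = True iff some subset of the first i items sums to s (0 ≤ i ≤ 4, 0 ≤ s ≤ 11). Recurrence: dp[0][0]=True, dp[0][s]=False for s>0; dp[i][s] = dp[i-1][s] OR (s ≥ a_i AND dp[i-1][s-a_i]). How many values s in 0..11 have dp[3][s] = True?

8

i\s   0   1   2   3   4   5   6   7   8   9  10  11
  0   T   F   F   F   F   F   F   F   F   F   F   F
  1   T   F   T   F   F   F   F   F   F   F   F   F
  2   T   F   T   F   T   F   T   F   F   F   F   F
  3   T   T   T   T   T   T   T   T   F   F   F   F
  4   T   T   T   T   T   T   T   T   T   T   T   T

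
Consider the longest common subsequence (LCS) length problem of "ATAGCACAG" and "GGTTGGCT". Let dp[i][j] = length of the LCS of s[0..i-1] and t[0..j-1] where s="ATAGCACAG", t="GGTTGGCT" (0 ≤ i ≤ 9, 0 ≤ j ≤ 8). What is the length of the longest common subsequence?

3

   ''  G  G  T  T  G  G  C  T
''  0  0  0  0  0  0  0  0  0
 A  0  0  0  0  0  0  0  0  0
 T  0  0  0  1  1  1  1  1  1
 A  0  0  0  1  1  1  1  1  1
 G  0  1  1  1  1  2  2  2  2
 C  0  1  1  1  1  2  2  3  3
 A  0  1  1  1  1  2  2  3  3
 C  0  1  1  1  1  2  2  3  3
 A  0  1  1  1  1  2  2  3  3
 G  0  1  2  2  2  2  3  3  3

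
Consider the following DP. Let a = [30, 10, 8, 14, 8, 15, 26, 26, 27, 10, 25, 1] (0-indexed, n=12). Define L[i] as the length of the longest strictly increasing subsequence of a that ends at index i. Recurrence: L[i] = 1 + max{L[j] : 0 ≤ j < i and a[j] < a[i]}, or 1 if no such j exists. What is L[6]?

   i    0    1    2    3    4    5    6    7    8    9   10   11
a[i]   30   10    8   14    8   15   26   26   27   10   25    1
L[i]    1    1    1    2    1    3    4    4    5    2    4    1

4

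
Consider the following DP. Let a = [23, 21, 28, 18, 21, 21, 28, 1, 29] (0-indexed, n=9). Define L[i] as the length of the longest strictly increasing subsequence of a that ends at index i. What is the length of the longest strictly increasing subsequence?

   i    0    1    2    3    4    5    6    7    8
a[i]   23   21   28   18   21   21   28    1   29
L[i]    1    1    2    1    2    2    3    1    4

4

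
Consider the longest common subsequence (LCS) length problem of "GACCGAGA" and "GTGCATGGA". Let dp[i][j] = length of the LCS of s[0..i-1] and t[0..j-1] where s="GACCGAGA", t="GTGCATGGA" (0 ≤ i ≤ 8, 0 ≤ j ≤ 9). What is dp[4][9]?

   ''  G  T  G  C  A  T  G  G  A
''  0  0  0  0  0  0  0  0  0  0
 G  0  1  1  1  1  1  1  1  1  1
 A  0  1  1  1  1  2  2  2  2  2
 C  0  1  1  1  2  2  2  2  2  2
 C  0  1  1  1  2  2  2  2  2  2
 G  0  1  1  2  2  2  2  3  3  3
 A  0  1  1  2  2  3  3  3  3  4
 G  0  1  1  2  2  3  3  4  4  4
 A  0  1  1  2  2  3  3  4  4  5

2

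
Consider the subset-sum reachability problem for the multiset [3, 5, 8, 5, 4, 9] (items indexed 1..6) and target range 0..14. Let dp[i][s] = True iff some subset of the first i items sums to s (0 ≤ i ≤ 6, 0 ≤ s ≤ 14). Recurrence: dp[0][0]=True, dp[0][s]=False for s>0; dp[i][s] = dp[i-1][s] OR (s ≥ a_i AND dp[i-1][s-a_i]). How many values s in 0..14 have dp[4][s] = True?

i\s   0   1   2   3   4   5   6   7   8   9  10  11  12  13  14
  0   T   F   F   F   F   F   F   F   F   F   F   F   F   F   F
  1   T   F   F   T   F   F   F   F   F   F   F   F   F   F   F
  2   T   F   F   T   F   T   F   F   T   F   F   F   F   F   F
  3   T   F   F   T   F   T   F   F   T   F   F   T   F   T   F
  4   T   F   F   T   F   T   F   F   T   F   T   T   F   T   F
  5   T   F   F   T   T   T   F   T   T   T   T   T   T   T   T
  6   T   F   F   T   T   T   F   T   T   T   T   T   T   T   T

7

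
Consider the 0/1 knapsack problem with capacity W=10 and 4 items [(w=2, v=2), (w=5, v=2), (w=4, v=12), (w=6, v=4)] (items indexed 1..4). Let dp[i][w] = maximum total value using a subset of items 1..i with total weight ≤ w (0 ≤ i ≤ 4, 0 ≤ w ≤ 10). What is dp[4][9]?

14

i\w   0   1   2   3   4   5   6   7   8   9  10
  0   0   0   0   0   0   0   0   0   0   0   0
  1   0   0   2   2   2   2   2   2   2   2   2
  2   0   0   2   2   2   2   2   4   4   4   4
  3   0   0   2   2  12  12  14  14  14  14  14
  4   0   0   2   2  12  12  14  14  14  14  16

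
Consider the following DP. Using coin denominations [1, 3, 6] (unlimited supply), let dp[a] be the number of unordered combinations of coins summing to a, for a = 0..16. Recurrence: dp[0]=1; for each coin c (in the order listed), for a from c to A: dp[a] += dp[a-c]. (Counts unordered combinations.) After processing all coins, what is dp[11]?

6

after  coin     0     1     2     3     4     5     6     7     8     9    10    11    12    13    14    15    16
          1     1     1     1     1     1     1     1     1     1     1     1     1     1     1     1     1     1
          3     1     1     1     2     2     2     3     3     3     4     4     4     5     5     5     6     6
          6     1     1     1     2     2     2     4     4     4     6     6     6     9     9     9    12    12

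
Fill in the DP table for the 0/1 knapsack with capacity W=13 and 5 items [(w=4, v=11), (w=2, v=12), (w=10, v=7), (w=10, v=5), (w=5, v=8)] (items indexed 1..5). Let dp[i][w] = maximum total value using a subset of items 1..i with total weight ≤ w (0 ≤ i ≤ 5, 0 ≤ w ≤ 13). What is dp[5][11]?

31

i\w   0   1   2   3   4   5   6   7   8   9  10  11  12  13
  0   0   0   0   0   0   0   0   0   0   0   0   0   0   0
  1   0   0   0   0  11  11  11  11  11  11  11  11  11  11
  2   0   0  12  12  12  12  23  23  23  23  23  23  23  23
  3   0   0  12  12  12  12  23  23  23  23  23  23  23  23
  4   0   0  12  12  12  12  23  23  23  23  23  23  23  23
  5   0   0  12  12  12  12  23  23  23  23  23  31  31  31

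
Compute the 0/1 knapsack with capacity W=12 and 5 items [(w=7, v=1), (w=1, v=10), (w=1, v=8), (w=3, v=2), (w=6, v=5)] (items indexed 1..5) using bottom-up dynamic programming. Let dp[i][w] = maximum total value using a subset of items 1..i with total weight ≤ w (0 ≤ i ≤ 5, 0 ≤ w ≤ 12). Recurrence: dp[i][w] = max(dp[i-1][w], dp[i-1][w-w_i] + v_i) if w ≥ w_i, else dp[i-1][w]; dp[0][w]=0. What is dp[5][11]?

i\w   0   1   2   3   4   5   6   7   8   9  10  11  12
  0   0   0   0   0   0   0   0   0   0   0   0   0   0
  1   0   0   0   0   0   0   0   1   1   1   1   1   1
  2   0  10  10  10  10  10  10  10  11  11  11  11  11
  3   0  10  18  18  18  18  18  18  18  19  19  19  19
  4   0  10  18  18  18  20  20  20  20  20  20  20  21
  5   0  10  18  18  18  20  20  20  23  23  23  25  25

25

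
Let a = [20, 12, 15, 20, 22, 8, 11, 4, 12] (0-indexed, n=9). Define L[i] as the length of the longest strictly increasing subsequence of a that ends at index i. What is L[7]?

1

   i    0    1    2    3    4    5    6    7    8
a[i]   20   12   15   20   22    8   11    4   12
L[i]    1    1    2    3    4    1    2    1    3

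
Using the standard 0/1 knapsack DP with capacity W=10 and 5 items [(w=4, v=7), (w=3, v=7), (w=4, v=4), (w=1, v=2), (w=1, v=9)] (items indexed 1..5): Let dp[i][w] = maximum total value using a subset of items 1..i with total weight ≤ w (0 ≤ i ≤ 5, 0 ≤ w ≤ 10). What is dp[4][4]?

9

i\w   0   1   2   3   4   5   6   7   8   9  10
  0   0   0   0   0   0   0   0   0   0   0   0
  1   0   0   0   0   7   7   7   7   7   7   7
  2   0   0   0   7   7   7   7  14  14  14  14
  3   0   0   0   7   7   7   7  14  14  14  14
  4   0   2   2   7   9   9   9  14  16  16  16
  5   0   9  11  11  16  18  18  18  23  25  25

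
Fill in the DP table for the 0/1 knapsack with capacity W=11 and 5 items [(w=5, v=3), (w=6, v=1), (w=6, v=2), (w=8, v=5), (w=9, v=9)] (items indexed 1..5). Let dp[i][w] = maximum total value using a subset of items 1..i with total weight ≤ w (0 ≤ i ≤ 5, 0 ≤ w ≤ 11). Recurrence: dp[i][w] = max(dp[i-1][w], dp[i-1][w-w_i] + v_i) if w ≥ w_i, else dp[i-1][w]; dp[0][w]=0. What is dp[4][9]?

5

i\w   0   1   2   3   4   5   6   7   8   9  10  11
  0   0   0   0   0   0   0   0   0   0   0   0   0
  1   0   0   0   0   0   3   3   3   3   3   3   3
  2   0   0   0   0   0   3   3   3   3   3   3   4
  3   0   0   0   0   0   3   3   3   3   3   3   5
  4   0   0   0   0   0   3   3   3   5   5   5   5
  5   0   0   0   0   0   3   3   3   5   9   9   9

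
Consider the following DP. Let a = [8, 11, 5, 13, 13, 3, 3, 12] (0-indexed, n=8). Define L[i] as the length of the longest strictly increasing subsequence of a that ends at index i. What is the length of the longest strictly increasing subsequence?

   i    0    1    2    3    4    5    6    7
a[i]    8   11    5   13   13    3    3   12
L[i]    1    2    1    3    3    1    1    3

3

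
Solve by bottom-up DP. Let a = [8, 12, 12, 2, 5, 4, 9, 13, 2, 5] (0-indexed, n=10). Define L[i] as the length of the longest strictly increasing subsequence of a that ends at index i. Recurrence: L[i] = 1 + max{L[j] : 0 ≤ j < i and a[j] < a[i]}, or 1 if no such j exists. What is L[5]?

   i    0    1    2    3    4    5    6    7    8    9
a[i]    8   12   12    2    5    4    9   13    2    5
L[i]    1    2    2    1    2    2    3    4    1    3

2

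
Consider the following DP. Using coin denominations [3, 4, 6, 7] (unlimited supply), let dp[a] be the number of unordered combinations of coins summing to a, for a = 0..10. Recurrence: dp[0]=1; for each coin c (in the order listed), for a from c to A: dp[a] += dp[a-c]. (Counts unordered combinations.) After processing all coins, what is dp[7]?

after  coin     0     1     2     3     4     5     6     7     8     9    10
          3     1     0     0     1     0     0     1     0     0     1     0
          4     1     0     0     1     1     0     1     1     1     1     1
          6     1     0     0     1     1     0     2     1     1     2     2
          7     1     0     0     1     1     0     2     2     1     2     3

2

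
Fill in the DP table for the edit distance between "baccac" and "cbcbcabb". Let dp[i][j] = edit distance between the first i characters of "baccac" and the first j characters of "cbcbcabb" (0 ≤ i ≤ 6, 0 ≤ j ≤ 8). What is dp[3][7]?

5

   ''  c  b  c  b  c  a  b  b
''  0  1  2  3  4  5  6  7  8
 b  1  1  1  2  3  4  5  6  7
 a  2  2  2  2  3  4  4  5  6
 c  3  2  3  2  3  3  4  5  6
 c  4  3  3  3  3  3  4  5  6
 a  5  4  4  4  4  4  3  4  5
 c  6  5  5  4  5  4  4  4  5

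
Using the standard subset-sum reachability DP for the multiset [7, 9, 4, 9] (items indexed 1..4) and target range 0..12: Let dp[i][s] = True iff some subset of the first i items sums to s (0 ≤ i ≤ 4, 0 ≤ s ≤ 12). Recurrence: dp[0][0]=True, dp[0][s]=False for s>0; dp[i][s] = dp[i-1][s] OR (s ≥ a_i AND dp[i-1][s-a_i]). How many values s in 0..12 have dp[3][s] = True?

i\s   0   1   2   3   4   5   6   7   8   9  10  11  12
  0   T   F   F   F   F   F   F   F   F   F   F   F   F
  1   T   F   F   F   F   F   F   T   F   F   F   F   F
  2   T   F   F   F   F   F   F   T   F   T   F   F   F
  3   T   F   F   F   T   F   F   T   F   T   F   T   F
  4   T   F   F   F   T   F   F   T   F   T   F   T   F

5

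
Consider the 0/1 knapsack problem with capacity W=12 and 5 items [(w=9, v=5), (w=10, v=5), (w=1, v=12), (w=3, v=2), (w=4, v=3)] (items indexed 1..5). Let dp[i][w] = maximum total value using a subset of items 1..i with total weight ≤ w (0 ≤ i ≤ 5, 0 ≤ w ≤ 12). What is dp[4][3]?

i\w   0   1   2   3   4   5   6   7   8   9  10  11  12
  0   0   0   0   0   0   0   0   0   0   0   0   0   0
  1   0   0   0   0   0   0   0   0   0   5   5   5   5
  2   0   0   0   0   0   0   0   0   0   5   5   5   5
  3   0  12  12  12  12  12  12  12  12  12  17  17  17
  4   0  12  12  12  14  14  14  14  14  14  17  17  17
  5   0  12  12  12  14  15  15  15  17  17  17  17  17

12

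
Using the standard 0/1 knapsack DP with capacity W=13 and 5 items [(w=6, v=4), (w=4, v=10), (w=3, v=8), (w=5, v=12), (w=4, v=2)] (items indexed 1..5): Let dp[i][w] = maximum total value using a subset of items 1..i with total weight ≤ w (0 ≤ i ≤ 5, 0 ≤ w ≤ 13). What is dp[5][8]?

20

i\w   0   1   2   3   4   5   6   7   8   9  10  11  12  13
  0   0   0   0   0   0   0   0   0   0   0   0   0   0   0
  1   0   0   0   0   0   0   4   4   4   4   4   4   4   4
  2   0   0   0   0  10  10  10  10  10  10  14  14  14  14
  3   0   0   0   8  10  10  10  18  18  18  18  18  18  22
  4   0   0   0   8  10  12  12  18  20  22  22  22  30  30
  5   0   0   0   8  10  12  12  18  20  22  22  22  30  30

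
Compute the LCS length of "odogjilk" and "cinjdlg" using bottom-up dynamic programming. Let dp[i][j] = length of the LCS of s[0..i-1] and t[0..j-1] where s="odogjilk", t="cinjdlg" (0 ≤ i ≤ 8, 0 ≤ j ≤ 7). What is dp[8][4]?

   ''  c  i  n  j  d  l  g
''  0  0  0  0  0  0  0  0
 o  0  0  0  0  0  0  0  0
 d  0  0  0  0  0  1  1  1
 o  0  0  0  0  0  1  1  1
 g  0  0  0  0  0  1  1  2
 j  0  0  0  0  1  1  1  2
 i  0  0  1  1  1  1  1  2
 l  0  0  1  1  1  1  2  2
 k  0  0  1  1  1  1  2  2

1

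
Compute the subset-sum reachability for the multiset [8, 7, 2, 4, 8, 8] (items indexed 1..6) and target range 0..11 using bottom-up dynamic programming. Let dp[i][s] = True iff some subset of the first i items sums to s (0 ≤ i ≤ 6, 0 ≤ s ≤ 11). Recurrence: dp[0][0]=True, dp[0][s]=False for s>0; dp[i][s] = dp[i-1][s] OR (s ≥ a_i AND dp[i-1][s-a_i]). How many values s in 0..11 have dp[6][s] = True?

i\s   0   1   2   3   4   5   6   7   8   9  10  11
  0   T   F   F   F   F   F   F   F   F   F   F   F
  1   T   F   F   F   F   F   F   F   T   F   F   F
  2   T   F   F   F   F   F   F   T   T   F   F   F
  3   T   F   T   F   F   F   F   T   T   T   T   F
  4   T   F   T   F   T   F   T   T   T   T   T   T
  5   T   F   T   F   T   F   T   T   T   T   T   T
  6   T   F   T   F   T   F   T   T   T   T   T   T

9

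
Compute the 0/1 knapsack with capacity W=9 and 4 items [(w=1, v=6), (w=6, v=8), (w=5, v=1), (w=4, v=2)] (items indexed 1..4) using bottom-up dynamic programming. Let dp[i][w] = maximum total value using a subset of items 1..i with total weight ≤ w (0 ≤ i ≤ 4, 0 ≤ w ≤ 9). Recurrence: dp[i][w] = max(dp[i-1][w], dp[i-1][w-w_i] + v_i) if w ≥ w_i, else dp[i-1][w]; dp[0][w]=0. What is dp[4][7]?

i\w   0   1   2   3   4   5   6   7   8   9
  0   0   0   0   0   0   0   0   0   0   0
  1   0   6   6   6   6   6   6   6   6   6
  2   0   6   6   6   6   6   8  14  14  14
  3   0   6   6   6   6   6   8  14  14  14
  4   0   6   6   6   6   8   8  14  14  14

14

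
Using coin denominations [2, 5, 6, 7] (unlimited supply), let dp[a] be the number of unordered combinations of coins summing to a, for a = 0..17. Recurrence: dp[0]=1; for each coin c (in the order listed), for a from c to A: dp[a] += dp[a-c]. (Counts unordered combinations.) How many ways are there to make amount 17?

7

after  coin     0     1     2     3     4     5     6     7     8     9    10    11    12    13    14    15    16    17
          2     1     0     1     0     1     0     1     0     1     0     1     0     1     0     1     0     1     0
          5     1     0     1     0     1     1     1     1     1     1     2     1     2     1     2     2     2     2
          6     1     0     1     0     1     1     2     1     2     1     3     2     4     2     4     3     5     4
          7     1     0     1     0     1     1     2     2     2     2     3     3     5     4     6     5     7     7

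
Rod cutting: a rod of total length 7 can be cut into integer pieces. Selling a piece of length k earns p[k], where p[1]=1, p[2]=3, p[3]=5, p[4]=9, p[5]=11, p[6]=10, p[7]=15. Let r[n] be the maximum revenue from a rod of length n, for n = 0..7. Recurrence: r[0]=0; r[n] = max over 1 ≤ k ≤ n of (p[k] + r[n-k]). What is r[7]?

   n    0    1    2    3    4    5    6    7
r[n]    0    1    3    5    9   11   12   15

15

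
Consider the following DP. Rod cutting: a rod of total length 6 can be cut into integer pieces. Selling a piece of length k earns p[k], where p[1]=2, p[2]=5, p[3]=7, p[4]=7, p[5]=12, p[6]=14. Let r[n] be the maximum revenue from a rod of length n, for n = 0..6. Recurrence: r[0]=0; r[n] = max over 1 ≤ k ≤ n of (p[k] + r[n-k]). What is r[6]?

15

   n    0    1    2    3    4    5    6
r[n]    0    2    5    7   10   12   15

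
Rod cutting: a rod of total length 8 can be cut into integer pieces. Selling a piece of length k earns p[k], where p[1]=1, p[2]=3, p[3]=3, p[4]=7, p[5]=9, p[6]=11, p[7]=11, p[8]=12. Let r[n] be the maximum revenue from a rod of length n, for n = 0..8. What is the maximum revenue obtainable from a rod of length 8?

14

   n    0    1    2    3    4    5    6    7    8
r[n]    0    1    3    4    7    9   11   12   14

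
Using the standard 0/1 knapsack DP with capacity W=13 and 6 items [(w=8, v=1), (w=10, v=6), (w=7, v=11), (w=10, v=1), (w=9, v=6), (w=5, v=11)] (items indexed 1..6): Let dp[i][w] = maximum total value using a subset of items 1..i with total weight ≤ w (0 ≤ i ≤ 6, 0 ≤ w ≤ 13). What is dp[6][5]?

i\w   0   1   2   3   4   5   6   7   8   9  10  11  12  13
  0   0   0   0   0   0   0   0   0   0   0   0   0   0   0
  1   0   0   0   0   0   0   0   0   1   1   1   1   1   1
  2   0   0   0   0   0   0   0   0   1   1   6   6   6   6
  3   0   0   0   0   0   0   0  11  11  11  11  11  11  11
  4   0   0   0   0   0   0   0  11  11  11  11  11  11  11
  5   0   0   0   0   0   0   0  11  11  11  11  11  11  11
  6   0   0   0   0   0  11  11  11  11  11  11  11  22  22

11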